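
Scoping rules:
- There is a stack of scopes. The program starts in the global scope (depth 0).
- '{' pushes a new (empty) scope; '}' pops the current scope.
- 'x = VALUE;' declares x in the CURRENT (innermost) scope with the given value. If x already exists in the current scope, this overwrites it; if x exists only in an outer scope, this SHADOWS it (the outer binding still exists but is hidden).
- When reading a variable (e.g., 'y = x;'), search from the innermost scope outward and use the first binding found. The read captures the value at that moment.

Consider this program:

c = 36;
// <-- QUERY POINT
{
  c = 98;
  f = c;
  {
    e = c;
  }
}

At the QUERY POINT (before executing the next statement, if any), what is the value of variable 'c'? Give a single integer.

Step 1: declare c=36 at depth 0
Visible at query point: c=36

Answer: 36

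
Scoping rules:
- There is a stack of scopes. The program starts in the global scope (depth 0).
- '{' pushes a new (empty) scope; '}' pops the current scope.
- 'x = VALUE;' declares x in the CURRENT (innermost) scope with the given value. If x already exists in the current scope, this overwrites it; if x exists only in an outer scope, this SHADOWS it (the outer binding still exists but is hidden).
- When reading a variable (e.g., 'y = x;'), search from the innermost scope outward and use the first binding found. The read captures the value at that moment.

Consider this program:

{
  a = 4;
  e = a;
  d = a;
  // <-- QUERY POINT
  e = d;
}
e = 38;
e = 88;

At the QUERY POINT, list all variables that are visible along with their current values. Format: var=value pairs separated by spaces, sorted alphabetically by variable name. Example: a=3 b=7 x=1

Answer: a=4 d=4 e=4

Derivation:
Step 1: enter scope (depth=1)
Step 2: declare a=4 at depth 1
Step 3: declare e=(read a)=4 at depth 1
Step 4: declare d=(read a)=4 at depth 1
Visible at query point: a=4 d=4 e=4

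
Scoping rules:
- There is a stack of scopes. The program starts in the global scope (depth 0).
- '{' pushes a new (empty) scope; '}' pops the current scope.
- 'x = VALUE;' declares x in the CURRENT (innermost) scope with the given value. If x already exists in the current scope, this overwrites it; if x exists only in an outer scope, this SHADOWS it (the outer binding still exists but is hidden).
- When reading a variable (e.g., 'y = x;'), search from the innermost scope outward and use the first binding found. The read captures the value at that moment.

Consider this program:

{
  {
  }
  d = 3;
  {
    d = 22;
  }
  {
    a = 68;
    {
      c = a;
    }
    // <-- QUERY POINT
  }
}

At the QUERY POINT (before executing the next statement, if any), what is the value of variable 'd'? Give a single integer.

Answer: 3

Derivation:
Step 1: enter scope (depth=1)
Step 2: enter scope (depth=2)
Step 3: exit scope (depth=1)
Step 4: declare d=3 at depth 1
Step 5: enter scope (depth=2)
Step 6: declare d=22 at depth 2
Step 7: exit scope (depth=1)
Step 8: enter scope (depth=2)
Step 9: declare a=68 at depth 2
Step 10: enter scope (depth=3)
Step 11: declare c=(read a)=68 at depth 3
Step 12: exit scope (depth=2)
Visible at query point: a=68 d=3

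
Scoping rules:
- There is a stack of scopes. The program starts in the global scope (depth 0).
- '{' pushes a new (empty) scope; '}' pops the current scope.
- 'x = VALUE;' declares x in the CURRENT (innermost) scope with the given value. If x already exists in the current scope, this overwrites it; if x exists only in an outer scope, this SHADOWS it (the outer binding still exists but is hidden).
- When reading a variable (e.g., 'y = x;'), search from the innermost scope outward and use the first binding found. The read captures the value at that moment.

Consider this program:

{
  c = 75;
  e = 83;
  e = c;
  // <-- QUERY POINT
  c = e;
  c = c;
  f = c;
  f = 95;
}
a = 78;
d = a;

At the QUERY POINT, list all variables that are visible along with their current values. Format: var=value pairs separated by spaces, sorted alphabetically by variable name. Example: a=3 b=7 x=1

Answer: c=75 e=75

Derivation:
Step 1: enter scope (depth=1)
Step 2: declare c=75 at depth 1
Step 3: declare e=83 at depth 1
Step 4: declare e=(read c)=75 at depth 1
Visible at query point: c=75 e=75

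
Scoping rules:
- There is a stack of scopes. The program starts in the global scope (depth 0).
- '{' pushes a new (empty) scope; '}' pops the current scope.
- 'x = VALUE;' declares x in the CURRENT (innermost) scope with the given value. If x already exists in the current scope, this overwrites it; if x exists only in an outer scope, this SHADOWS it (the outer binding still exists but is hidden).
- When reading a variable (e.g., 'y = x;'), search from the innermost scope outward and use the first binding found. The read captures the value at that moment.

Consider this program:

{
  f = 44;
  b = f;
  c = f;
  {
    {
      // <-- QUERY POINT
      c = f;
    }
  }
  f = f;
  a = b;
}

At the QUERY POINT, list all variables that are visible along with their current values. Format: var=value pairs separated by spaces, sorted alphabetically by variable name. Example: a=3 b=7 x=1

Answer: b=44 c=44 f=44

Derivation:
Step 1: enter scope (depth=1)
Step 2: declare f=44 at depth 1
Step 3: declare b=(read f)=44 at depth 1
Step 4: declare c=(read f)=44 at depth 1
Step 5: enter scope (depth=2)
Step 6: enter scope (depth=3)
Visible at query point: b=44 c=44 f=44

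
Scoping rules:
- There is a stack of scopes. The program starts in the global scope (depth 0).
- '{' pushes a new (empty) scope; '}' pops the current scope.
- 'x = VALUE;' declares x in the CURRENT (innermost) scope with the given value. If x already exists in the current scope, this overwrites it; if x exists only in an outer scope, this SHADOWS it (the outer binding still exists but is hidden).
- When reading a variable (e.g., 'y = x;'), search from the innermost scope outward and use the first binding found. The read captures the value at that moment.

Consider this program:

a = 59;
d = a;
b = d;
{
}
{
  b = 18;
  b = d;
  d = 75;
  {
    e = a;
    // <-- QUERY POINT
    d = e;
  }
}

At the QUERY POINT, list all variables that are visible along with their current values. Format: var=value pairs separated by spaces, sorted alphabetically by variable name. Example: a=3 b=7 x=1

Step 1: declare a=59 at depth 0
Step 2: declare d=(read a)=59 at depth 0
Step 3: declare b=(read d)=59 at depth 0
Step 4: enter scope (depth=1)
Step 5: exit scope (depth=0)
Step 6: enter scope (depth=1)
Step 7: declare b=18 at depth 1
Step 8: declare b=(read d)=59 at depth 1
Step 9: declare d=75 at depth 1
Step 10: enter scope (depth=2)
Step 11: declare e=(read a)=59 at depth 2
Visible at query point: a=59 b=59 d=75 e=59

Answer: a=59 b=59 d=75 e=59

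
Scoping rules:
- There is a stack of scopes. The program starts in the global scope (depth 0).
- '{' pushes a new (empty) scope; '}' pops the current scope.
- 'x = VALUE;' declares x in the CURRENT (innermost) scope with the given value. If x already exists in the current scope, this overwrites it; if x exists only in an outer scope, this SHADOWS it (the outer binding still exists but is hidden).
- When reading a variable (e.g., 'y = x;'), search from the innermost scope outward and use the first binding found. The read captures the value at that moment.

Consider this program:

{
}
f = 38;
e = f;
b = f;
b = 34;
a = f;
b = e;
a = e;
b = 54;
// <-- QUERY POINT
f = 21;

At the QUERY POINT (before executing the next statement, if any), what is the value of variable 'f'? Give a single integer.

Step 1: enter scope (depth=1)
Step 2: exit scope (depth=0)
Step 3: declare f=38 at depth 0
Step 4: declare e=(read f)=38 at depth 0
Step 5: declare b=(read f)=38 at depth 0
Step 6: declare b=34 at depth 0
Step 7: declare a=(read f)=38 at depth 0
Step 8: declare b=(read e)=38 at depth 0
Step 9: declare a=(read e)=38 at depth 0
Step 10: declare b=54 at depth 0
Visible at query point: a=38 b=54 e=38 f=38

Answer: 38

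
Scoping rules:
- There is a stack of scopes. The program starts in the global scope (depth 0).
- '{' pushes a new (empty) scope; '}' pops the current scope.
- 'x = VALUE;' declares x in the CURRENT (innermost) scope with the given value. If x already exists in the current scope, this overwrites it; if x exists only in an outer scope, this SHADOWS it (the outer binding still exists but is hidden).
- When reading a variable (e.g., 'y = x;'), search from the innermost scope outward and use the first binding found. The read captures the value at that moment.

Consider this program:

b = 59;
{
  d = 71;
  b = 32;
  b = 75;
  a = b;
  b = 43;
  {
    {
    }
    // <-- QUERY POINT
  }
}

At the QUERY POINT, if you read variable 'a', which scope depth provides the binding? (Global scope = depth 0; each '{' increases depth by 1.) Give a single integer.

Step 1: declare b=59 at depth 0
Step 2: enter scope (depth=1)
Step 3: declare d=71 at depth 1
Step 4: declare b=32 at depth 1
Step 5: declare b=75 at depth 1
Step 6: declare a=(read b)=75 at depth 1
Step 7: declare b=43 at depth 1
Step 8: enter scope (depth=2)
Step 9: enter scope (depth=3)
Step 10: exit scope (depth=2)
Visible at query point: a=75 b=43 d=71

Answer: 1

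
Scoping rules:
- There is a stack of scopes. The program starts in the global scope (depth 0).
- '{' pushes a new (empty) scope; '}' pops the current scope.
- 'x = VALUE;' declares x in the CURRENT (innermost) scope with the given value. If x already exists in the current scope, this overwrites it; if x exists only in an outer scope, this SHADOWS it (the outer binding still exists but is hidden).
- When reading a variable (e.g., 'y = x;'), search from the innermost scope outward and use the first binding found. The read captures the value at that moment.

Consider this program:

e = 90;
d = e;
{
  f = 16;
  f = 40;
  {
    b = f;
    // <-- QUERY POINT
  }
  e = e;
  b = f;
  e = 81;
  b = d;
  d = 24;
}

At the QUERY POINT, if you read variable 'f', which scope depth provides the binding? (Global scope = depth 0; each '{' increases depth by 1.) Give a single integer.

Answer: 1

Derivation:
Step 1: declare e=90 at depth 0
Step 2: declare d=(read e)=90 at depth 0
Step 3: enter scope (depth=1)
Step 4: declare f=16 at depth 1
Step 5: declare f=40 at depth 1
Step 6: enter scope (depth=2)
Step 7: declare b=(read f)=40 at depth 2
Visible at query point: b=40 d=90 e=90 f=40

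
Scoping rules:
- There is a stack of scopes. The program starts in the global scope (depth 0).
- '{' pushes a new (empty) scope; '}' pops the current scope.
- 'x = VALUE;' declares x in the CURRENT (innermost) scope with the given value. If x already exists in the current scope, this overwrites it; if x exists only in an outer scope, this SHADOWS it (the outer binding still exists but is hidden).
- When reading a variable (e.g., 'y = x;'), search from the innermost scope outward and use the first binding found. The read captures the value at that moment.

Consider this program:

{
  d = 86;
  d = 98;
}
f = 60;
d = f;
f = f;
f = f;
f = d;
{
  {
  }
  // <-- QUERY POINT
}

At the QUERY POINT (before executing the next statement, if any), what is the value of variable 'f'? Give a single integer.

Answer: 60

Derivation:
Step 1: enter scope (depth=1)
Step 2: declare d=86 at depth 1
Step 3: declare d=98 at depth 1
Step 4: exit scope (depth=0)
Step 5: declare f=60 at depth 0
Step 6: declare d=(read f)=60 at depth 0
Step 7: declare f=(read f)=60 at depth 0
Step 8: declare f=(read f)=60 at depth 0
Step 9: declare f=(read d)=60 at depth 0
Step 10: enter scope (depth=1)
Step 11: enter scope (depth=2)
Step 12: exit scope (depth=1)
Visible at query point: d=60 f=60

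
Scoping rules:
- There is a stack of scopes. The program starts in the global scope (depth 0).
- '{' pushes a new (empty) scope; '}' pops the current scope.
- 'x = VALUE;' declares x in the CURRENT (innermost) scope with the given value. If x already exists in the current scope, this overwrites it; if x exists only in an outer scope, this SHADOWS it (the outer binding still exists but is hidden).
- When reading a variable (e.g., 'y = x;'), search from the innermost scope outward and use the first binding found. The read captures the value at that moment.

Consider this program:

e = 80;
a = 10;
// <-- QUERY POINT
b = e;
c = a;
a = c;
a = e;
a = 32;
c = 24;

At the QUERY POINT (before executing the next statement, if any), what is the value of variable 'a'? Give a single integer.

Answer: 10

Derivation:
Step 1: declare e=80 at depth 0
Step 2: declare a=10 at depth 0
Visible at query point: a=10 e=80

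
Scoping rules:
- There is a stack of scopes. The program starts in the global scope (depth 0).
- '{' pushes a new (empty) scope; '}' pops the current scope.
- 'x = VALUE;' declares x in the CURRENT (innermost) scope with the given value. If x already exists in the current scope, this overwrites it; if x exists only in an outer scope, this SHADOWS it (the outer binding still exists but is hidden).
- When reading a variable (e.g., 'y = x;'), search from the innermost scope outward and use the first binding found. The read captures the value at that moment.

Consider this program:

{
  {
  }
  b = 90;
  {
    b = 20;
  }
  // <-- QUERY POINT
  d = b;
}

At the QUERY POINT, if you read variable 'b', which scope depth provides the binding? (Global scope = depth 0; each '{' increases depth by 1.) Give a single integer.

Answer: 1

Derivation:
Step 1: enter scope (depth=1)
Step 2: enter scope (depth=2)
Step 3: exit scope (depth=1)
Step 4: declare b=90 at depth 1
Step 5: enter scope (depth=2)
Step 6: declare b=20 at depth 2
Step 7: exit scope (depth=1)
Visible at query point: b=90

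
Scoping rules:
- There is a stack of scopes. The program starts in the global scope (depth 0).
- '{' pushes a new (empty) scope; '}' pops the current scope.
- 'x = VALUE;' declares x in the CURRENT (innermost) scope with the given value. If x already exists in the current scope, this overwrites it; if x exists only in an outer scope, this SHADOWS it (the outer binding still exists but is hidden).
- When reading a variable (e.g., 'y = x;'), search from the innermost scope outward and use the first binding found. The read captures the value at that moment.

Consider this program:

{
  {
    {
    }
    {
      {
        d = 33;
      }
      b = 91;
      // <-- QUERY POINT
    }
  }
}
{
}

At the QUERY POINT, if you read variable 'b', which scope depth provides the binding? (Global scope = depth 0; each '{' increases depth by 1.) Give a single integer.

Step 1: enter scope (depth=1)
Step 2: enter scope (depth=2)
Step 3: enter scope (depth=3)
Step 4: exit scope (depth=2)
Step 5: enter scope (depth=3)
Step 6: enter scope (depth=4)
Step 7: declare d=33 at depth 4
Step 8: exit scope (depth=3)
Step 9: declare b=91 at depth 3
Visible at query point: b=91

Answer: 3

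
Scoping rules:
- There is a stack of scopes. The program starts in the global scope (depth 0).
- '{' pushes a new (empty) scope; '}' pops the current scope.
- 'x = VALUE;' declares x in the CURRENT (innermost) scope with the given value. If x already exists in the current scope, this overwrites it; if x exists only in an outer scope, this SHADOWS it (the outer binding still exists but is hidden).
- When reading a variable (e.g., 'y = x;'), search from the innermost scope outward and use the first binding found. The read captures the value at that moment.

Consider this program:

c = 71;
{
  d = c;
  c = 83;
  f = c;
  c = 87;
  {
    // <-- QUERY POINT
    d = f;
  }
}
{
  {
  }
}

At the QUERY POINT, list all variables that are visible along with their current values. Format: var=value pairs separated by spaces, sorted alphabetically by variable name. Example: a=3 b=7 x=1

Answer: c=87 d=71 f=83

Derivation:
Step 1: declare c=71 at depth 0
Step 2: enter scope (depth=1)
Step 3: declare d=(read c)=71 at depth 1
Step 4: declare c=83 at depth 1
Step 5: declare f=(read c)=83 at depth 1
Step 6: declare c=87 at depth 1
Step 7: enter scope (depth=2)
Visible at query point: c=87 d=71 f=83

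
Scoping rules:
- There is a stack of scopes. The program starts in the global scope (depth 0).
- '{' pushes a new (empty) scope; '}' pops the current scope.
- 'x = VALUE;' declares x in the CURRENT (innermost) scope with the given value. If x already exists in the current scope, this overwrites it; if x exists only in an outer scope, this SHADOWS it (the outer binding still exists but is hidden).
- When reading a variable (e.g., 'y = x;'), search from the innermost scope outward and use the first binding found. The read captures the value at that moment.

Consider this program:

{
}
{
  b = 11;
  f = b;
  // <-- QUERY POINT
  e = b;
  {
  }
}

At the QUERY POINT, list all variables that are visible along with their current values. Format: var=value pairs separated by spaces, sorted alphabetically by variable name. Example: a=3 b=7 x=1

Answer: b=11 f=11

Derivation:
Step 1: enter scope (depth=1)
Step 2: exit scope (depth=0)
Step 3: enter scope (depth=1)
Step 4: declare b=11 at depth 1
Step 5: declare f=(read b)=11 at depth 1
Visible at query point: b=11 f=11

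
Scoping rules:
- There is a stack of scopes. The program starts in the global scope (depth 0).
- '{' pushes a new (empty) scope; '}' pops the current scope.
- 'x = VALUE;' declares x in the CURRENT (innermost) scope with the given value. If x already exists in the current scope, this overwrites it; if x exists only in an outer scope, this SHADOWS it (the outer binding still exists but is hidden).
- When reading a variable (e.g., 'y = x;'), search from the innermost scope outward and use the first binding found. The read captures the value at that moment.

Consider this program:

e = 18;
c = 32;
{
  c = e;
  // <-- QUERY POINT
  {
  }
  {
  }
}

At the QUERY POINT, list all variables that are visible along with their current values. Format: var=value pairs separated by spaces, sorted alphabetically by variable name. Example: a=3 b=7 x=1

Step 1: declare e=18 at depth 0
Step 2: declare c=32 at depth 0
Step 3: enter scope (depth=1)
Step 4: declare c=(read e)=18 at depth 1
Visible at query point: c=18 e=18

Answer: c=18 e=18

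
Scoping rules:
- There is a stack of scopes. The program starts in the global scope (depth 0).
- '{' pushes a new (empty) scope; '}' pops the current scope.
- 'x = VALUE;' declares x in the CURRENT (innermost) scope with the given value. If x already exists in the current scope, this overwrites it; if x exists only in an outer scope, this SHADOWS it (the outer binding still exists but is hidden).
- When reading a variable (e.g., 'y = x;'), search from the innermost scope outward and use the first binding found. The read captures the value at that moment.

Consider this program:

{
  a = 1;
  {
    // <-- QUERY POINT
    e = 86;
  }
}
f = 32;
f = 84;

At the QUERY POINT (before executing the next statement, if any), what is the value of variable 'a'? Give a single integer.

Step 1: enter scope (depth=1)
Step 2: declare a=1 at depth 1
Step 3: enter scope (depth=2)
Visible at query point: a=1

Answer: 1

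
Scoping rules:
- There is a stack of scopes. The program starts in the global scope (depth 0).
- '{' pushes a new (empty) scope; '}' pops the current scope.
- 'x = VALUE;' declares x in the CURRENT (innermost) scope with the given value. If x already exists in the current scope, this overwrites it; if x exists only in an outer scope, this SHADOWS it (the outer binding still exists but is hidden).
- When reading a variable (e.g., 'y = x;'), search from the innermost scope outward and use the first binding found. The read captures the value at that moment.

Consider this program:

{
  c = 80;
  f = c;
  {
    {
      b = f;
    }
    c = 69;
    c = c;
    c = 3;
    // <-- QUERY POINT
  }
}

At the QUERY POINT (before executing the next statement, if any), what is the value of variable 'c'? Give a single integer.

Answer: 3

Derivation:
Step 1: enter scope (depth=1)
Step 2: declare c=80 at depth 1
Step 3: declare f=(read c)=80 at depth 1
Step 4: enter scope (depth=2)
Step 5: enter scope (depth=3)
Step 6: declare b=(read f)=80 at depth 3
Step 7: exit scope (depth=2)
Step 8: declare c=69 at depth 2
Step 9: declare c=(read c)=69 at depth 2
Step 10: declare c=3 at depth 2
Visible at query point: c=3 f=80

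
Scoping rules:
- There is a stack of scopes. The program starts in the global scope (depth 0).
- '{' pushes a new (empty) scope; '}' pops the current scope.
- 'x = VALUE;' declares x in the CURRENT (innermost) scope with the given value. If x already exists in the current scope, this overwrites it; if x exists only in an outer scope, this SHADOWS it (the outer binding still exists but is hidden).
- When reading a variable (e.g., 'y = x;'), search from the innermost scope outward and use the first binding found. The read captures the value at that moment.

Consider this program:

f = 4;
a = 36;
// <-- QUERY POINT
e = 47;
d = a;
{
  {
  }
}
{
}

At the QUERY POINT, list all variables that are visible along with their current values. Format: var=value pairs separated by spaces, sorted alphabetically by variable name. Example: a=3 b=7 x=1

Step 1: declare f=4 at depth 0
Step 2: declare a=36 at depth 0
Visible at query point: a=36 f=4

Answer: a=36 f=4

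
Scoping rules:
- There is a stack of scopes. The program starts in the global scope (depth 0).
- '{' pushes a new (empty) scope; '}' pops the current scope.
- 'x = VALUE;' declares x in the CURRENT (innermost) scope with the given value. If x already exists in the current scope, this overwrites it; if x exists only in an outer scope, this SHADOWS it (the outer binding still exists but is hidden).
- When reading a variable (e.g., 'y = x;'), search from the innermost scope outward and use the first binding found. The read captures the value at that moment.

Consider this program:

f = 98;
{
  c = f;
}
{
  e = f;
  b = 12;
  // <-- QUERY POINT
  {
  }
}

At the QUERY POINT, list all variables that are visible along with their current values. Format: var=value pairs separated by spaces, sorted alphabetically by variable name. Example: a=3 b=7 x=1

Step 1: declare f=98 at depth 0
Step 2: enter scope (depth=1)
Step 3: declare c=(read f)=98 at depth 1
Step 4: exit scope (depth=0)
Step 5: enter scope (depth=1)
Step 6: declare e=(read f)=98 at depth 1
Step 7: declare b=12 at depth 1
Visible at query point: b=12 e=98 f=98

Answer: b=12 e=98 f=98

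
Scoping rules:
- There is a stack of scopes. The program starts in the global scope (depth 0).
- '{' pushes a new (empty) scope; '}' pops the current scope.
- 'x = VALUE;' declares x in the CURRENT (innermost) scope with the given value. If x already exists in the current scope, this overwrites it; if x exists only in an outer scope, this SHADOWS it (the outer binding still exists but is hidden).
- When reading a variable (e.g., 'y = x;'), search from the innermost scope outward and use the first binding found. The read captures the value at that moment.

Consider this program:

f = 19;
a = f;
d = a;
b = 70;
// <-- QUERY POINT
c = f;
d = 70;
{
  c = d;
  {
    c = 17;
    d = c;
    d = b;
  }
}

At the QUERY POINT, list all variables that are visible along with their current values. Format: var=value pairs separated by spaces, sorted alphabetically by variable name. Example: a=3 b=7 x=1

Step 1: declare f=19 at depth 0
Step 2: declare a=(read f)=19 at depth 0
Step 3: declare d=(read a)=19 at depth 0
Step 4: declare b=70 at depth 0
Visible at query point: a=19 b=70 d=19 f=19

Answer: a=19 b=70 d=19 f=19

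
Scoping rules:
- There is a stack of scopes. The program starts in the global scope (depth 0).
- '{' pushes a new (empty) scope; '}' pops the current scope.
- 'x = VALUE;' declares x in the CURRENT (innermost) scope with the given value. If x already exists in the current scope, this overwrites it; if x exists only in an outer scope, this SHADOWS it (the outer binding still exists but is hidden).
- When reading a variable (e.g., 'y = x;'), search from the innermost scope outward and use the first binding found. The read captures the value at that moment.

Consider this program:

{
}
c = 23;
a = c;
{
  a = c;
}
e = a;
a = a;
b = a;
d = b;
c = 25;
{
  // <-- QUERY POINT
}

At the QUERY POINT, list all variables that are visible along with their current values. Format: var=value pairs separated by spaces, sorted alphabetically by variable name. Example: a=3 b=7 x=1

Step 1: enter scope (depth=1)
Step 2: exit scope (depth=0)
Step 3: declare c=23 at depth 0
Step 4: declare a=(read c)=23 at depth 0
Step 5: enter scope (depth=1)
Step 6: declare a=(read c)=23 at depth 1
Step 7: exit scope (depth=0)
Step 8: declare e=(read a)=23 at depth 0
Step 9: declare a=(read a)=23 at depth 0
Step 10: declare b=(read a)=23 at depth 0
Step 11: declare d=(read b)=23 at depth 0
Step 12: declare c=25 at depth 0
Step 13: enter scope (depth=1)
Visible at query point: a=23 b=23 c=25 d=23 e=23

Answer: a=23 b=23 c=25 d=23 e=23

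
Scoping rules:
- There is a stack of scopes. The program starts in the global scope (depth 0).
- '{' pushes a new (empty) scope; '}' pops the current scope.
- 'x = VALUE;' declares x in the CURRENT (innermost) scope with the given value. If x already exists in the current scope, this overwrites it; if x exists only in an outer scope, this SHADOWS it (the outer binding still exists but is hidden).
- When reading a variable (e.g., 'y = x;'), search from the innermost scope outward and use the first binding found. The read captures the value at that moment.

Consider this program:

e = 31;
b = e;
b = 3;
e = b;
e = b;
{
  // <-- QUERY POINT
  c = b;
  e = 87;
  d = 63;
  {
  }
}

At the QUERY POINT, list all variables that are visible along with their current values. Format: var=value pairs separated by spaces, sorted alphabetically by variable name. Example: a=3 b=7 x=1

Answer: b=3 e=3

Derivation:
Step 1: declare e=31 at depth 0
Step 2: declare b=(read e)=31 at depth 0
Step 3: declare b=3 at depth 0
Step 4: declare e=(read b)=3 at depth 0
Step 5: declare e=(read b)=3 at depth 0
Step 6: enter scope (depth=1)
Visible at query point: b=3 e=3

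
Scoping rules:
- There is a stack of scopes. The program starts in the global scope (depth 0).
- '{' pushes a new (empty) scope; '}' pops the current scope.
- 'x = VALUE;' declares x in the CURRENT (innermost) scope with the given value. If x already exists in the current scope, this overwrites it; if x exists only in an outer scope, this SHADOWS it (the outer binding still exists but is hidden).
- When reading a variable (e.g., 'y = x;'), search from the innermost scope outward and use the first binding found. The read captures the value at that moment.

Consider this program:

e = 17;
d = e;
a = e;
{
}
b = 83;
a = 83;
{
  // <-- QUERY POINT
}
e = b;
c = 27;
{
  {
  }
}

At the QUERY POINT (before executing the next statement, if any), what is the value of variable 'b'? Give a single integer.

Answer: 83

Derivation:
Step 1: declare e=17 at depth 0
Step 2: declare d=(read e)=17 at depth 0
Step 3: declare a=(read e)=17 at depth 0
Step 4: enter scope (depth=1)
Step 5: exit scope (depth=0)
Step 6: declare b=83 at depth 0
Step 7: declare a=83 at depth 0
Step 8: enter scope (depth=1)
Visible at query point: a=83 b=83 d=17 e=17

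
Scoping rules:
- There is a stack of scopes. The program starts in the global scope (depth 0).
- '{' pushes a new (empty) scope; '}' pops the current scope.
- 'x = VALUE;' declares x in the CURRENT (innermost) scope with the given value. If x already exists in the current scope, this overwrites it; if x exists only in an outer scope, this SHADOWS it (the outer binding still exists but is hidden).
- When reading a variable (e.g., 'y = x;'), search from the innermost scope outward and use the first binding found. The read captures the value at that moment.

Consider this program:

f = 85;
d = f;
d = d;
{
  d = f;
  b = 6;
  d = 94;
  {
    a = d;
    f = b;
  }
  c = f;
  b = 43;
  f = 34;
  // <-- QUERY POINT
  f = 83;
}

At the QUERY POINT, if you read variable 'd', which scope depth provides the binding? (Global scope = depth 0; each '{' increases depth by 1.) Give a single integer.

Answer: 1

Derivation:
Step 1: declare f=85 at depth 0
Step 2: declare d=(read f)=85 at depth 0
Step 3: declare d=(read d)=85 at depth 0
Step 4: enter scope (depth=1)
Step 5: declare d=(read f)=85 at depth 1
Step 6: declare b=6 at depth 1
Step 7: declare d=94 at depth 1
Step 8: enter scope (depth=2)
Step 9: declare a=(read d)=94 at depth 2
Step 10: declare f=(read b)=6 at depth 2
Step 11: exit scope (depth=1)
Step 12: declare c=(read f)=85 at depth 1
Step 13: declare b=43 at depth 1
Step 14: declare f=34 at depth 1
Visible at query point: b=43 c=85 d=94 f=34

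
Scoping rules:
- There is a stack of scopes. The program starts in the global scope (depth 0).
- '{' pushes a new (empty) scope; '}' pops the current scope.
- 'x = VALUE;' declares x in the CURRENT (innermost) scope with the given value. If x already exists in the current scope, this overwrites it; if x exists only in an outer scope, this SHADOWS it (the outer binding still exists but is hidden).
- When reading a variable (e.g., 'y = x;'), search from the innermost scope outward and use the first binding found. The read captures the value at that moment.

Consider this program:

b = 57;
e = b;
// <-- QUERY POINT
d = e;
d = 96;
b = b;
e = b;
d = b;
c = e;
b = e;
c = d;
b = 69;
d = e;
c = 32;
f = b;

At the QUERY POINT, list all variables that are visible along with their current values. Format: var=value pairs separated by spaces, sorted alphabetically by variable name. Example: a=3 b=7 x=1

Answer: b=57 e=57

Derivation:
Step 1: declare b=57 at depth 0
Step 2: declare e=(read b)=57 at depth 0
Visible at query point: b=57 e=57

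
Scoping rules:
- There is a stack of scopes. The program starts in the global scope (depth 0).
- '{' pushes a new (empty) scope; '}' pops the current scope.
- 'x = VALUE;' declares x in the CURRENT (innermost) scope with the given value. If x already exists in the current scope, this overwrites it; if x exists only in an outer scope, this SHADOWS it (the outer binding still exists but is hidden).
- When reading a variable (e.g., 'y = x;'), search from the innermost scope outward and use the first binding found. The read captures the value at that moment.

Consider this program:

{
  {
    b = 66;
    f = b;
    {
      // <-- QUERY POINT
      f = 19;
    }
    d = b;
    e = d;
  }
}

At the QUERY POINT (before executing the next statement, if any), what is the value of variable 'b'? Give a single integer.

Answer: 66

Derivation:
Step 1: enter scope (depth=1)
Step 2: enter scope (depth=2)
Step 3: declare b=66 at depth 2
Step 4: declare f=(read b)=66 at depth 2
Step 5: enter scope (depth=3)
Visible at query point: b=66 f=66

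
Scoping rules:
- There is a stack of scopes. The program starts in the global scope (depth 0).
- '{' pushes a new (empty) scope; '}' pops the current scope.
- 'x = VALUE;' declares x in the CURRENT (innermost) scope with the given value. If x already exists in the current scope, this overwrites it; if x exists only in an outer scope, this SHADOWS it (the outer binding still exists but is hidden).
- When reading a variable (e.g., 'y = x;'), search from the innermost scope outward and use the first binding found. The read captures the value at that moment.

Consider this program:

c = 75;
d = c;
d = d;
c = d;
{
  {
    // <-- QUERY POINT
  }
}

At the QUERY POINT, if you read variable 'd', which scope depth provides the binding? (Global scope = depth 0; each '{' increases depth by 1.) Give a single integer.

Step 1: declare c=75 at depth 0
Step 2: declare d=(read c)=75 at depth 0
Step 3: declare d=(read d)=75 at depth 0
Step 4: declare c=(read d)=75 at depth 0
Step 5: enter scope (depth=1)
Step 6: enter scope (depth=2)
Visible at query point: c=75 d=75

Answer: 0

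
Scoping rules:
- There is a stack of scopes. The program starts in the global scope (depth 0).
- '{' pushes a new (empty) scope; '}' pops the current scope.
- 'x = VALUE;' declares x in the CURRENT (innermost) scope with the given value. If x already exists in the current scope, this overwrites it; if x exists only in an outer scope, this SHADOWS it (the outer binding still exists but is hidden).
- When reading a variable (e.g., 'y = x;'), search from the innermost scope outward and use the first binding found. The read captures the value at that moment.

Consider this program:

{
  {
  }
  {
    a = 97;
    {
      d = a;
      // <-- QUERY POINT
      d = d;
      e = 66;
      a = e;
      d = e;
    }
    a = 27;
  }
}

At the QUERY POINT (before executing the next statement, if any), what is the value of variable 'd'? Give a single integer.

Step 1: enter scope (depth=1)
Step 2: enter scope (depth=2)
Step 3: exit scope (depth=1)
Step 4: enter scope (depth=2)
Step 5: declare a=97 at depth 2
Step 6: enter scope (depth=3)
Step 7: declare d=(read a)=97 at depth 3
Visible at query point: a=97 d=97

Answer: 97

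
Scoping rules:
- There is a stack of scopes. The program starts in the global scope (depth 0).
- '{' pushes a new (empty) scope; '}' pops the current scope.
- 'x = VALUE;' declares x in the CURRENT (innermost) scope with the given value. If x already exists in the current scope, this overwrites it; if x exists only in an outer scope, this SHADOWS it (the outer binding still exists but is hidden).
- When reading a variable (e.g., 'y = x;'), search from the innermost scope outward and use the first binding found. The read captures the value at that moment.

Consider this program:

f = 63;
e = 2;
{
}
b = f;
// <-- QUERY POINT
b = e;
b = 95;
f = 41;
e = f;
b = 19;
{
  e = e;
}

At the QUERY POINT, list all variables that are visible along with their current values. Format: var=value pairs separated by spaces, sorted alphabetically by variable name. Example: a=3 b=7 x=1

Step 1: declare f=63 at depth 0
Step 2: declare e=2 at depth 0
Step 3: enter scope (depth=1)
Step 4: exit scope (depth=0)
Step 5: declare b=(read f)=63 at depth 0
Visible at query point: b=63 e=2 f=63

Answer: b=63 e=2 f=63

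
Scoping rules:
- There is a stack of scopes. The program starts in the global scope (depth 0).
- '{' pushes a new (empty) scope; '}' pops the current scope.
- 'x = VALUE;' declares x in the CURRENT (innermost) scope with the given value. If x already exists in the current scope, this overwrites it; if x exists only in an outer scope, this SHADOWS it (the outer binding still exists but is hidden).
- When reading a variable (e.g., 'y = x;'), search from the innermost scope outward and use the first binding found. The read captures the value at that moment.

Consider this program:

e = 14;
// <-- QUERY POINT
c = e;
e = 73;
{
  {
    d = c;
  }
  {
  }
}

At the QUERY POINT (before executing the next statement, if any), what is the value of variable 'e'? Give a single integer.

Step 1: declare e=14 at depth 0
Visible at query point: e=14

Answer: 14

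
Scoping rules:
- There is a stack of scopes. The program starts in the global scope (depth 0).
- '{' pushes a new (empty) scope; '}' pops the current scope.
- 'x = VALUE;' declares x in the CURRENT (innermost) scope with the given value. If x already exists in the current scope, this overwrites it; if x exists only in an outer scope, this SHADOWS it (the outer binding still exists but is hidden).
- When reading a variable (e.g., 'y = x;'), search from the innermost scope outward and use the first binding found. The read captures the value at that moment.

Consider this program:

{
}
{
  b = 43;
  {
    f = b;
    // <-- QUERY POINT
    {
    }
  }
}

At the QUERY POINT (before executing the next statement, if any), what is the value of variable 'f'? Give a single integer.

Step 1: enter scope (depth=1)
Step 2: exit scope (depth=0)
Step 3: enter scope (depth=1)
Step 4: declare b=43 at depth 1
Step 5: enter scope (depth=2)
Step 6: declare f=(read b)=43 at depth 2
Visible at query point: b=43 f=43

Answer: 43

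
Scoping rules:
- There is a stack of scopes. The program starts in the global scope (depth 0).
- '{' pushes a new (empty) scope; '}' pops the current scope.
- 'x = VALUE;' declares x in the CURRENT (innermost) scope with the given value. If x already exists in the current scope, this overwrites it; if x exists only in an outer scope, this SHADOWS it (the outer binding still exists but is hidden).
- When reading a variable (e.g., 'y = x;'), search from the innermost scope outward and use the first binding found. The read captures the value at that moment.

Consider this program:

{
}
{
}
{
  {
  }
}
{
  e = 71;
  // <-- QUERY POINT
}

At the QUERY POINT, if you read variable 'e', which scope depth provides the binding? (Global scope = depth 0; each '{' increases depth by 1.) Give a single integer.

Step 1: enter scope (depth=1)
Step 2: exit scope (depth=0)
Step 3: enter scope (depth=1)
Step 4: exit scope (depth=0)
Step 5: enter scope (depth=1)
Step 6: enter scope (depth=2)
Step 7: exit scope (depth=1)
Step 8: exit scope (depth=0)
Step 9: enter scope (depth=1)
Step 10: declare e=71 at depth 1
Visible at query point: e=71

Answer: 1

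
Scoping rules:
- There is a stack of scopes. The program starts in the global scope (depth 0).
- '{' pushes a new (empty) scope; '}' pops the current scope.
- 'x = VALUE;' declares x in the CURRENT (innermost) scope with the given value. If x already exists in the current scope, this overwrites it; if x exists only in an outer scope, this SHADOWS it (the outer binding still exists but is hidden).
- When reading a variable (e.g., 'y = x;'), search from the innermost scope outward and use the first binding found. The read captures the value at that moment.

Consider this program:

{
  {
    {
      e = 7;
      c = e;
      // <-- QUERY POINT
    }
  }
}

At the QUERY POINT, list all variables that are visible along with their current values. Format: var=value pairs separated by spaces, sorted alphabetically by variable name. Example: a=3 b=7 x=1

Step 1: enter scope (depth=1)
Step 2: enter scope (depth=2)
Step 3: enter scope (depth=3)
Step 4: declare e=7 at depth 3
Step 5: declare c=(read e)=7 at depth 3
Visible at query point: c=7 e=7

Answer: c=7 e=7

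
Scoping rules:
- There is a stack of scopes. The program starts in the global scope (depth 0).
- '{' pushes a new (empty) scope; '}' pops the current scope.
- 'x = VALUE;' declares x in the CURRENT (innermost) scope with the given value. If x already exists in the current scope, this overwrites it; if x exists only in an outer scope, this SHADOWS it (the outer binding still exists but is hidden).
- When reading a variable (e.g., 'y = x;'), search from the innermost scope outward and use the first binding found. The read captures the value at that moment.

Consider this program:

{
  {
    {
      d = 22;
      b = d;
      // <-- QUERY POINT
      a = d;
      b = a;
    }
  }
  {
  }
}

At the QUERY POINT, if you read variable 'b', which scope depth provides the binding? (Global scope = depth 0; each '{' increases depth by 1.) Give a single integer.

Step 1: enter scope (depth=1)
Step 2: enter scope (depth=2)
Step 3: enter scope (depth=3)
Step 4: declare d=22 at depth 3
Step 5: declare b=(read d)=22 at depth 3
Visible at query point: b=22 d=22

Answer: 3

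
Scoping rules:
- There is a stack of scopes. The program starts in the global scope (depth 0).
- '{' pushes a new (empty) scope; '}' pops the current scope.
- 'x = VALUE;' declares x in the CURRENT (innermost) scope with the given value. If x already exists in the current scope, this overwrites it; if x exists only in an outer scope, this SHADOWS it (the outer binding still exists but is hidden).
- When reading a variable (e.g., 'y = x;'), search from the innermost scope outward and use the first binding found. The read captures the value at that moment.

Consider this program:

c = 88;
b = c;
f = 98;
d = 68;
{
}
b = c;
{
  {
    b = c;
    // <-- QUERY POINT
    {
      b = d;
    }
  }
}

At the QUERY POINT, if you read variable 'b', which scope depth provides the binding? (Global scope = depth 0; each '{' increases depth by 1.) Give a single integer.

Step 1: declare c=88 at depth 0
Step 2: declare b=(read c)=88 at depth 0
Step 3: declare f=98 at depth 0
Step 4: declare d=68 at depth 0
Step 5: enter scope (depth=1)
Step 6: exit scope (depth=0)
Step 7: declare b=(read c)=88 at depth 0
Step 8: enter scope (depth=1)
Step 9: enter scope (depth=2)
Step 10: declare b=(read c)=88 at depth 2
Visible at query point: b=88 c=88 d=68 f=98

Answer: 2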